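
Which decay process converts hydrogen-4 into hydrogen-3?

neutron emission

ΔA = 3 − 4 = -1; ΔZ = 1 − 1 = +0.
A drops by 1 with Z unchanged — a neutron was emitted.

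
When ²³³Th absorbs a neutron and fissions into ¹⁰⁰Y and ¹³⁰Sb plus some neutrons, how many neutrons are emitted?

Conserve mass number: 234 = 100 + 130 + k, so k = 234 − 230 = 4.
Check atomic number: 90 = 39 + 51 + 0 = 90. ✓

4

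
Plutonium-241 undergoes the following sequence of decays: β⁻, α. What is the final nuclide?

Np-237

Start: (A, Z) = (241, 94).
After β⁻: (241, 95).
After α: (237, 93).
Z = 93 is neptunium.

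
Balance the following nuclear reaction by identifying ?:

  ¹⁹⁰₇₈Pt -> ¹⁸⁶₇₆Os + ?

Conserve mass number: 190 = 186 + A, so A = 4.
Conserve atomic number: 78 = 76 + Z, so Z = 2.
A = 4 and Z = 2 is ⁴₂He — an alpha particle.

alpha particle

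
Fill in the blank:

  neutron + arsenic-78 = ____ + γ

Conserve mass number: 1 + 78 = A + 0, so A = 79.
Conserve atomic number: 0 + 33 = Z + 0, so Z = 33.
Z = 33 is arsenic, so the species is arsenic-79.

As-79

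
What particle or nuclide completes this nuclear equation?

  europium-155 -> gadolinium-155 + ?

beta-minus particle

Conserve mass number: 155 = 155 + A, so A = 0.
Conserve atomic number: 63 = 64 + Z, so Z = -1.
A = 0 and Z = -1 is e⁻ — a beta-minus particle.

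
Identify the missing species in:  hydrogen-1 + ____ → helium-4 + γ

Conserve mass number: 1 + A = 4 + 0, so A = 3.
Conserve atomic number: 1 + Z = 2 + 0, so Z = 1.
A = 3 and Z = 1 is hydrogen-3 — a triton.

triton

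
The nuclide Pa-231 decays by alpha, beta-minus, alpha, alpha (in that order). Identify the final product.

Start: (A, Z) = (231, 91).
After α: (227, 89).
After β⁻: (227, 90).
After α: (223, 88).
After α: (219, 86).
Z = 86 is radon.

Rn-219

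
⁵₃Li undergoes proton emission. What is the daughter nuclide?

Proton emission: mass number changes by -1, atomic number by -1.
A: 5 − 1 = 4; Z: 3 − 1 = 2.
Z = 2 is helium, so the daughter is ⁴₂He.

He-4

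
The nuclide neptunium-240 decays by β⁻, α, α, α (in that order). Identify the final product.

Start: (A, Z) = (240, 93).
After β⁻: (240, 94).
After α: (236, 92).
After α: (232, 90).
After α: (228, 88).
Z = 88 is radium.

Ra-228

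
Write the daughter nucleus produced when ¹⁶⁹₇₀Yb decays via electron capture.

Electron capture: mass number changes by +0, atomic number by -1.
A: 169 = 169; Z: 70 − 1 = 69.
Z = 69 is thulium, so the daughter is ¹⁶⁹₆₉Tm.

Tm-169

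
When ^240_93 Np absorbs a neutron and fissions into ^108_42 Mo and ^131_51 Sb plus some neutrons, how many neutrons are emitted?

2

Conserve mass number: 241 = 108 + 131 + k, so k = 241 − 239 = 2.
Check atomic number: 93 = 42 + 51 + 0 = 93. ✓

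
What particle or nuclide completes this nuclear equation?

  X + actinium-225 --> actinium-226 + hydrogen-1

deuteron

Conserve mass number: A + 225 = 226 + 1, so A = 2.
Conserve atomic number: Z + 89 = 89 + 1, so Z = 1.
A = 2 and Z = 1 is hydrogen-2 — a deuteron.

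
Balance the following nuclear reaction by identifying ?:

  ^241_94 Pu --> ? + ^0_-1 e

Conserve mass number: 241 = A + 0, so A = 241.
Conserve atomic number: 94 = Z − 1, so Z = 95.
Z = 95 is americium, so the species is ^241_95 Am.

Am-241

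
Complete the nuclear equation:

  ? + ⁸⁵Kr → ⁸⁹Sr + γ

Conserve mass number: A + 85 = 89 + 0, so A = 4.
Conserve atomic number: Z + 36 = 38 + 0, so Z = 2.
A = 4 and Z = 2 is ⁴He — an alpha particle.

alpha particle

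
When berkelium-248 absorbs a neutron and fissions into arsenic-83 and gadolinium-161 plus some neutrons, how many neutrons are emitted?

Conserve mass number: 249 = 83 + 161 + k, so k = 249 − 244 = 5.
Check atomic number: 97 = 33 + 64 + 0 = 97. ✓

5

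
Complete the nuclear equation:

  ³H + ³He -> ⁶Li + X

Conserve mass number: 3 + 3 = 6 + A, so A = 0.
Conserve atomic number: 1 + 2 = 3 + Z, so Z = 0.
A = 0 and Z = 0 is γ — a gamma ray.

gamma ray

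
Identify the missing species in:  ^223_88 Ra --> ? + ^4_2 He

Rn-219

Conserve mass number: 223 = A + 4, so A = 219.
Conserve atomic number: 88 = Z + 2, so Z = 86.
Z = 86 is radon, so the species is ^219_86 Rn.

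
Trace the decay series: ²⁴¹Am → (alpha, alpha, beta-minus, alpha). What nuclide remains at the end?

Start: (A, Z) = (241, 95).
After α: (237, 93).
After α: (233, 91).
After β⁻: (233, 92).
After α: (229, 90).
Z = 90 is thorium.

Th-229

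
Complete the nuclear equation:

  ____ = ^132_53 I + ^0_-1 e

Conserve mass number: A = 132 + 0, so A = 132.
Conserve atomic number: Z = 53 − 1, so Z = 52.
Z = 52 is tellurium, so the species is ^132_52 Te.

Te-132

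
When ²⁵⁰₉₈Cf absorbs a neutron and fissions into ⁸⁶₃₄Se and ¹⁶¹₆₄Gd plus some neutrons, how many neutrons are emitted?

Conserve mass number: 251 = 86 + 161 + k, so k = 251 − 247 = 4.
Check atomic number: 98 = 34 + 64 + 0 = 98. ✓

4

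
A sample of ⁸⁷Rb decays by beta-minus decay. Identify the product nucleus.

Sr-87

Beta-minus decay: mass number changes by +0, atomic number by +1.
A: 87 = 87; Z: 37 + 1 = 38.
Z = 38 is strontium, so the daughter is ⁸⁷Sr.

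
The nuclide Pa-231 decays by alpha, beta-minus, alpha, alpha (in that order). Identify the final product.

Rn-219

Start: (A, Z) = (231, 91).
After α: (227, 89).
After β⁻: (227, 90).
After α: (223, 88).
After α: (219, 86).
Z = 86 is radon.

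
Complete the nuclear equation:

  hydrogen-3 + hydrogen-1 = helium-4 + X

gamma ray

Conserve mass number: 3 + 1 = 4 + A, so A = 0.
Conserve atomic number: 1 + 1 = 2 + Z, so Z = 0.
A = 0 and Z = 0 is γ — a gamma ray.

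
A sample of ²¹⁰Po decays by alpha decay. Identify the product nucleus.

Pb-206

Alpha decay: mass number changes by -4, atomic number by -2.
A: 210 − 4 = 206; Z: 84 − 2 = 82.
Z = 82 is lead, so the daughter is ²⁰⁶Pb.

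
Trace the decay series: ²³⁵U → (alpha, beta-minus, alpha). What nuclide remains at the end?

Ac-227

Start: (A, Z) = (235, 92).
After α: (231, 90).
After β⁻: (231, 91).
After α: (227, 89).
Z = 89 is actinium.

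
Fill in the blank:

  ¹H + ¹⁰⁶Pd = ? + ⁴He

Conserve mass number: 1 + 106 = A + 4, so A = 103.
Conserve atomic number: 1 + 46 = Z + 2, so Z = 45.
Z = 45 is rhodium, so the species is ¹⁰³Rh.

Rh-103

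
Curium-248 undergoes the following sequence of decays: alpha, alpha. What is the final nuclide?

Start: (A, Z) = (248, 96).
After α: (244, 94).
After α: (240, 92).
Z = 92 is uranium.

U-240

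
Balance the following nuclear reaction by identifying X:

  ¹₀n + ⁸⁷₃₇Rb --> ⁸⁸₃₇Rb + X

Conserve mass number: 1 + 87 = 88 + A, so A = 0.
Conserve atomic number: 0 + 37 = 37 + Z, so Z = 0.
A = 0 and Z = 0 is ⁰₀γ — a gamma ray.

gamma ray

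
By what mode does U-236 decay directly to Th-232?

alpha decay

ΔA = 232 − 236 = -4; ΔZ = 90 − 92 = -2.
A drops by 4 and Z drops by 2 — the signature of alpha emission.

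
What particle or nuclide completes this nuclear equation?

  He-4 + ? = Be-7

He-3

Conserve mass number: 4 + A = 7, so A = 3.
Conserve atomic number: 2 + Z = 4, so Z = 2.
Z = 2 is helium, so the species is He-3.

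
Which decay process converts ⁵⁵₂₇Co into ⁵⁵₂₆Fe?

ΔA = 55 − 55 = 0; ΔZ = 26 − 27 = -1.
A is unchanged and Z drops by 1 — a proton has become a neutron (β⁺ emission or electron capture).

beta-plus decay or electron capture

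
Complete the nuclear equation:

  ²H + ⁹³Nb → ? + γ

Conserve mass number: 2 + 93 = A + 0, so A = 95.
Conserve atomic number: 1 + 41 = Z + 0, so Z = 42.
Z = 42 is molybdenum, so the species is ⁹⁵Mo.

Mo-95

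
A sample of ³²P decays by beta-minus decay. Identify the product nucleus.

S-32

Beta-minus decay: mass number changes by +0, atomic number by +1.
A: 32 = 32; Z: 15 + 1 = 16.
Z = 16 is sulfur, so the daughter is ³²S.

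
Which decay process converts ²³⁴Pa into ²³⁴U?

beta-minus decay

ΔA = 234 − 234 = 0; ΔZ = 92 − 91 = +1.
A is unchanged and Z rises by 1 — a neutron has become a proton (β⁻ decay).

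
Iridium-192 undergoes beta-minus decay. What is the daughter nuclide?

Pt-192

Beta-minus decay: mass number changes by +0, atomic number by +1.
A: 192 = 192; Z: 77 + 1 = 78.
Z = 78 is platinum, so the daughter is platinum-192.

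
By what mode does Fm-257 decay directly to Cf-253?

ΔA = 253 − 257 = -4; ΔZ = 98 − 100 = -2.
A drops by 4 and Z drops by 2 — the signature of alpha emission.

alpha decay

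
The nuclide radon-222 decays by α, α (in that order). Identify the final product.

Pb-214

Start: (A, Z) = (222, 86).
After α: (218, 84).
After α: (214, 82).
Z = 82 is lead.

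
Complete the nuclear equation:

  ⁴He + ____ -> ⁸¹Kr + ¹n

Conserve mass number: 4 + A = 81 + 1, so A = 78.
Conserve atomic number: 2 + Z = 36 + 0, so Z = 34.
Z = 34 is selenium, so the species is ⁷⁸Se.

Se-78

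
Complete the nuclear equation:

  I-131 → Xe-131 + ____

beta-minus particle

Conserve mass number: 131 = 131 + A, so A = 0.
Conserve atomic number: 53 = 54 + Z, so Z = -1.
A = 0 and Z = -1 is e⁻ — a beta-minus particle.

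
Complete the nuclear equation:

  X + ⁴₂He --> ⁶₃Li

deuteron

Conserve mass number: A + 4 = 6, so A = 2.
Conserve atomic number: Z + 2 = 3, so Z = 1.
A = 2 and Z = 1 is ²₁H — a deuteron.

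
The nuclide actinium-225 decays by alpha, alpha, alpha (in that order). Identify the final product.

Start: (A, Z) = (225, 89).
After α: (221, 87).
After α: (217, 85).
After α: (213, 83).
Z = 83 is bismuth.

Bi-213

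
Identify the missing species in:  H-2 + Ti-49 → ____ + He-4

Conserve mass number: 2 + 49 = A + 4, so A = 47.
Conserve atomic number: 1 + 22 = Z + 2, so Z = 21.
Z = 21 is scandium, so the species is Sc-47.

Sc-47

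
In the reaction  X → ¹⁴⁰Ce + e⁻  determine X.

Conserve mass number: A = 140 + 0, so A = 140.
Conserve atomic number: Z = 58 − 1, so Z = 57.
Z = 57 is lanthanum, so the species is ¹⁴⁰La.

La-140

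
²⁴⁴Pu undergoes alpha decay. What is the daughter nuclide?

U-240

Alpha decay: mass number changes by -4, atomic number by -2.
A: 244 − 4 = 240; Z: 94 − 2 = 92.
Z = 92 is uranium, so the daughter is ²⁴⁰U.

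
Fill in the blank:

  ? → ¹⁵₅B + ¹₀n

B-16

Conserve mass number: A = 15 + 1, so A = 16.
Conserve atomic number: Z = 5 + 0, so Z = 5.
Z = 5 is boron, so the species is ¹⁶₅B.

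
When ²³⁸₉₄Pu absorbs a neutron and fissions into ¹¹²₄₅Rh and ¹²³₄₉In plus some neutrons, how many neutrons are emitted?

4

Conserve mass number: 239 = 112 + 123 + k, so k = 239 − 235 = 4.
Check atomic number: 94 = 45 + 49 + 0 = 94. ✓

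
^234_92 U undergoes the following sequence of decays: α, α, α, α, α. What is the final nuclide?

Start: (A, Z) = (234, 92).
After α: (230, 90).
After α: (226, 88).
After α: (222, 86).
After α: (218, 84).
After α: (214, 82).
Z = 82 is lead.

Pb-214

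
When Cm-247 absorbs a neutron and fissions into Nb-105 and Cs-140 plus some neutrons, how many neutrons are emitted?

3

Conserve mass number: 248 = 105 + 140 + k, so k = 248 − 245 = 3.
Check atomic number: 96 = 41 + 55 + 0 = 96. ✓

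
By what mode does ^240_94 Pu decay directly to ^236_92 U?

ΔA = 236 − 240 = -4; ΔZ = 92 − 94 = -2.
A drops by 4 and Z drops by 2 — the signature of alpha emission.

alpha decay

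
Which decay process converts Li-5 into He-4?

proton emission

ΔA = 4 − 5 = -1; ΔZ = 2 − 3 = -1.
A drops by 1 and Z drops by 1 — a proton was emitted.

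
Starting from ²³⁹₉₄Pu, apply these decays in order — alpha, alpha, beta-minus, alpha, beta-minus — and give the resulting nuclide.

Th-227

Start: (A, Z) = (239, 94).
After α: (235, 92).
After α: (231, 90).
After β⁻: (231, 91).
After α: (227, 89).
After β⁻: (227, 90).
Z = 90 is thorium.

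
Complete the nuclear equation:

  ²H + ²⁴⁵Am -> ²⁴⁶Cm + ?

Conserve mass number: 2 + 245 = 246 + A, so A = 1.
Conserve atomic number: 1 + 95 = 96 + Z, so Z = 0.
A = 1 and Z = 0 is ¹n — a neutron.

neutron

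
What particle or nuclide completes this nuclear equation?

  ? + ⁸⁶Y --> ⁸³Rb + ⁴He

neutron

Conserve mass number: A + 86 = 83 + 4, so A = 1.
Conserve atomic number: Z + 39 = 37 + 2, so Z = 0.
A = 1 and Z = 0 is ¹n — a neutron.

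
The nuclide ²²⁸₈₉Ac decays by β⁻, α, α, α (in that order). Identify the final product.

Po-216

Start: (A, Z) = (228, 89).
After β⁻: (228, 90).
After α: (224, 88).
After α: (220, 86).
After α: (216, 84).
Z = 84 is polonium.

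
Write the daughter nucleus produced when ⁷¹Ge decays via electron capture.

Ga-71

Electron capture: mass number changes by +0, atomic number by -1.
A: 71 = 71; Z: 32 − 1 = 31.
Z = 31 is gallium, so the daughter is ⁷¹Ga.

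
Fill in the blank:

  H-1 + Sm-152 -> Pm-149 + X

Conserve mass number: 1 + 152 = 149 + A, so A = 4.
Conserve atomic number: 1 + 62 = 61 + Z, so Z = 2.
A = 4 and Z = 2 is He-4 — an alpha particle.

alpha particle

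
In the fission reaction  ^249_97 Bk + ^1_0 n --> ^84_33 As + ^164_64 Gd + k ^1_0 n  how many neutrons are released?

2

Conserve mass number: 250 = 84 + 164 + k, so k = 250 − 248 = 2.
Check atomic number: 97 = 33 + 64 + 0 = 97. ✓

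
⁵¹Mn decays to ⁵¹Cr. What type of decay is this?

beta-plus decay or electron capture

ΔA = 51 − 51 = 0; ΔZ = 24 − 25 = -1.
A is unchanged and Z drops by 1 — a proton has become a neutron (β⁺ emission or electron capture).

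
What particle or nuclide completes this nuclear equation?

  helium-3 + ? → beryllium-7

alpha particle

Conserve mass number: 3 + A = 7, so A = 4.
Conserve atomic number: 2 + Z = 4, so Z = 2.
A = 4 and Z = 2 is helium-4 — an alpha particle.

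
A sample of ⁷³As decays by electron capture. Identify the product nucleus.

Ge-73

Electron capture: mass number changes by +0, atomic number by -1.
A: 73 = 73; Z: 33 − 1 = 32.
Z = 32 is germanium, so the daughter is ⁷³Ge.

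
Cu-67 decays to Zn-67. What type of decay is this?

beta-minus decay

ΔA = 67 − 67 = 0; ΔZ = 30 − 29 = +1.
A is unchanged and Z rises by 1 — a neutron has become a proton (β⁻ decay).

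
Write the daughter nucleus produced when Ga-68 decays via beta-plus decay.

Zn-68

Beta-plus decay: mass number changes by +0, atomic number by -1.
A: 68 = 68; Z: 31 − 1 = 30.
Z = 30 is zinc, so the daughter is Zn-68.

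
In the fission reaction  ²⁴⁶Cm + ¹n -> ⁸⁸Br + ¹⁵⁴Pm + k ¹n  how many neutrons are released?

5

Conserve mass number: 247 = 88 + 154 + k, so k = 247 − 242 = 5.
Check atomic number: 96 = 35 + 61 + 0 = 96. ✓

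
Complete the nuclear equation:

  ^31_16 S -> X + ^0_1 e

P-31

Conserve mass number: 31 = A + 0, so A = 31.
Conserve atomic number: 16 = Z + 1, so Z = 15.
Z = 15 is phosphorus, so the species is ^31_15 P.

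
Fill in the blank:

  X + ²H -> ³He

Conserve mass number: A + 2 = 3, so A = 1.
Conserve atomic number: Z + 1 = 2, so Z = 1.
A = 1 and Z = 1 is ¹H — a proton.

proton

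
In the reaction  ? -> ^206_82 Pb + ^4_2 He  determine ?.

Conserve mass number: A = 206 + 4, so A = 210.
Conserve atomic number: Z = 82 + 2, so Z = 84.
Z = 84 is polonium, so the species is ^210_84 Po.

Po-210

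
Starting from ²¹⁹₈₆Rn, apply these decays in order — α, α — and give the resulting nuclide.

Pb-211

Start: (A, Z) = (219, 86).
After α: (215, 84).
After α: (211, 82).
Z = 82 is lead.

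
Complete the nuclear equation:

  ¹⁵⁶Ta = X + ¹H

Hf-155

Conserve mass number: 156 = A + 1, so A = 155.
Conserve atomic number: 73 = Z + 1, so Z = 72.
Z = 72 is hafnium, so the species is ¹⁵⁵Hf.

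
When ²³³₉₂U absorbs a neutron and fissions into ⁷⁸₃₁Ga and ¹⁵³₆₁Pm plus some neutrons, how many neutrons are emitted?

3

Conserve mass number: 234 = 78 + 153 + k, so k = 234 − 231 = 3.
Check atomic number: 92 = 31 + 61 + 0 = 92. ✓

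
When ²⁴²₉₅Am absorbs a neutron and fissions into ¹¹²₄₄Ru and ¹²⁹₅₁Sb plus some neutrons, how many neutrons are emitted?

Conserve mass number: 243 = 112 + 129 + k, so k = 243 − 241 = 2.
Check atomic number: 95 = 44 + 51 + 0 = 95. ✓

2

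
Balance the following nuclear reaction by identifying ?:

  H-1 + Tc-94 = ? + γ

Conserve mass number: 1 + 94 = A + 0, so A = 95.
Conserve atomic number: 1 + 43 = Z + 0, so Z = 44.
Z = 44 is ruthenium, so the species is Ru-95.

Ru-95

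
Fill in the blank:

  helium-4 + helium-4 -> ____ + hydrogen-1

Li-7

Conserve mass number: 4 + 4 = A + 1, so A = 7.
Conserve atomic number: 2 + 2 = Z + 1, so Z = 3.
Z = 3 is lithium, so the species is lithium-7.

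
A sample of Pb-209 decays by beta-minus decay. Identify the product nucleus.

Bi-209

Beta-minus decay: mass number changes by +0, atomic number by +1.
A: 209 = 209; Z: 82 + 1 = 83.
Z = 83 is bismuth, so the daughter is Bi-209.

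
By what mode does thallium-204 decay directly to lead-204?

ΔA = 204 − 204 = 0; ΔZ = 82 − 81 = +1.
A is unchanged and Z rises by 1 — a neutron has become a proton (β⁻ decay).

beta-minus decay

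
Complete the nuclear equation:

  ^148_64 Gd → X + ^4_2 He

Sm-144

Conserve mass number: 148 = A + 4, so A = 144.
Conserve atomic number: 64 = Z + 2, so Z = 62.
Z = 62 is samarium, so the species is ^144_62 Sm.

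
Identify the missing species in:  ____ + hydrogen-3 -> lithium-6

He-3

Conserve mass number: A + 3 = 6, so A = 3.
Conserve atomic number: Z + 1 = 3, so Z = 2.
Z = 2 is helium, so the species is helium-3.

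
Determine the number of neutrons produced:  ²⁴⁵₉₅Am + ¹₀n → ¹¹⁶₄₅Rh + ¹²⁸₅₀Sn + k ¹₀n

2

Conserve mass number: 246 = 116 + 128 + k, so k = 246 − 244 = 2.
Check atomic number: 95 = 45 + 50 + 0 = 95. ✓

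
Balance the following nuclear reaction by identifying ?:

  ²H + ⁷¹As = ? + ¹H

Conserve mass number: 2 + 71 = A + 1, so A = 72.
Conserve atomic number: 1 + 33 = Z + 1, so Z = 33.
Z = 33 is arsenic, so the species is ⁷²As.

As-72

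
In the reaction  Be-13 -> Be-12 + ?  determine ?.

Conserve mass number: 13 = 12 + A, so A = 1.
Conserve atomic number: 4 = 4 + Z, so Z = 0.
A = 1 and Z = 0 is n — a neutron.

neutron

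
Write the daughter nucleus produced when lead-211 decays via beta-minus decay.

Beta-minus decay: mass number changes by +0, atomic number by +1.
A: 211 = 211; Z: 82 + 1 = 83.
Z = 83 is bismuth, so the daughter is bismuth-211.

Bi-211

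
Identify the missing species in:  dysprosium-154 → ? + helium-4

Gd-150

Conserve mass number: 154 = A + 4, so A = 150.
Conserve atomic number: 66 = Z + 2, so Z = 64.
Z = 64 is gadolinium, so the species is gadolinium-150.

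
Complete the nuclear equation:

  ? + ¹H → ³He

Conserve mass number: A + 1 = 3, so A = 2.
Conserve atomic number: Z + 1 = 2, so Z = 1.
A = 2 and Z = 1 is ²H — a deuteron.

deuteron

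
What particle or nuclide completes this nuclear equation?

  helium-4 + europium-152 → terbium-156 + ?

gamma ray

Conserve mass number: 4 + 152 = 156 + A, so A = 0.
Conserve atomic number: 2 + 63 = 65 + Z, so Z = 0.
A = 0 and Z = 0 is γ — a gamma ray.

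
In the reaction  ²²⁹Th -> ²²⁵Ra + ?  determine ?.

Conserve mass number: 229 = 225 + A, so A = 4.
Conserve atomic number: 90 = 88 + Z, so Z = 2.
A = 4 and Z = 2 is ⁴He — an alpha particle.

alpha particle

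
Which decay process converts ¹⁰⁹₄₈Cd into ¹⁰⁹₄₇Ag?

beta-plus decay or electron capture

ΔA = 109 − 109 = 0; ΔZ = 47 − 48 = -1.
A is unchanged and Z drops by 1 — a proton has become a neutron (β⁺ emission or electron capture).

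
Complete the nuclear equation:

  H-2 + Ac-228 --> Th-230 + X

Conserve mass number: 2 + 228 = 230 + A, so A = 0.
Conserve atomic number: 1 + 89 = 90 + Z, so Z = 0.
A = 0 and Z = 0 is γ — a gamma ray.

gamma ray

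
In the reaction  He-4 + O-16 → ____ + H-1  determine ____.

F-19

Conserve mass number: 4 + 16 = A + 1, so A = 19.
Conserve atomic number: 2 + 8 = Z + 1, so Z = 9.
Z = 9 is fluorine, so the species is F-19.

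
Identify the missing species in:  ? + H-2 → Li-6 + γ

Conserve mass number: A + 2 = 6 + 0, so A = 4.
Conserve atomic number: Z + 1 = 3 + 0, so Z = 2.
A = 4 and Z = 2 is He-4 — an alpha particle.

alpha particle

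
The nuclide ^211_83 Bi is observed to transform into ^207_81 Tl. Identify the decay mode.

ΔA = 207 − 211 = -4; ΔZ = 81 − 83 = -2.
A drops by 4 and Z drops by 2 — the signature of alpha emission.

alpha decay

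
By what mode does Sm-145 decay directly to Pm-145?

ΔA = 145 − 145 = 0; ΔZ = 61 − 62 = -1.
A is unchanged and Z drops by 1 — a proton has become a neutron (β⁺ emission or electron capture).

beta-plus decay or electron capture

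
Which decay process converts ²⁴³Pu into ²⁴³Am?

beta-minus decay

ΔA = 243 − 243 = 0; ΔZ = 95 − 94 = +1.
A is unchanged and Z rises by 1 — a neutron has become a proton (β⁻ decay).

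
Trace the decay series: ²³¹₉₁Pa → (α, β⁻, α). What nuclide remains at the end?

Start: (A, Z) = (231, 91).
After α: (227, 89).
After β⁻: (227, 90).
After α: (223, 88).
Z = 88 is radium.

Ra-223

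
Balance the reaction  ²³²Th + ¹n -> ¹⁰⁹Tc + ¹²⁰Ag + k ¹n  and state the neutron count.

4

Conserve mass number: 233 = 109 + 120 + k, so k = 233 − 229 = 4.
Check atomic number: 90 = 43 + 47 + 0 = 90. ✓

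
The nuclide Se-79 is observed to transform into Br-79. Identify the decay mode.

beta-minus decay

ΔA = 79 − 79 = 0; ΔZ = 35 − 34 = +1.
A is unchanged and Z rises by 1 — a neutron has become a proton (β⁻ decay).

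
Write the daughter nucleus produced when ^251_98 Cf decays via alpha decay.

Cm-247

Alpha decay: mass number changes by -4, atomic number by -2.
A: 251 − 4 = 247; Z: 98 − 2 = 96.
Z = 96 is curium, so the daughter is ^247_96 Cm.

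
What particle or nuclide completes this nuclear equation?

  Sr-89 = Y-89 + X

Conserve mass number: 89 = 89 + A, so A = 0.
Conserve atomic number: 38 = 39 + Z, so Z = -1.
A = 0 and Z = -1 is e⁻ — a beta-minus particle.

beta-minus particle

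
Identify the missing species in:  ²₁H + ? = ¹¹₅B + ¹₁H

Conserve mass number: 2 + A = 11 + 1, so A = 10.
Conserve atomic number: 1 + Z = 5 + 1, so Z = 5.
Z = 5 is boron, so the species is ¹⁰₅B.

B-10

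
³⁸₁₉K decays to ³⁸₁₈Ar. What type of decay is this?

ΔA = 38 − 38 = 0; ΔZ = 18 − 19 = -1.
A is unchanged and Z drops by 1 — a proton has become a neutron (β⁺ emission or electron capture).

beta-plus decay or electron capture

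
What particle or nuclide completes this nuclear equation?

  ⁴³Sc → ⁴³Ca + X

Conserve mass number: 43 = 43 + A, so A = 0.
Conserve atomic number: 21 = 20 + Z, so Z = 1.
A = 0 and Z = 1 is e⁺ — a positron.

positron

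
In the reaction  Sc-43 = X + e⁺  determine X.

Ca-43

Conserve mass number: 43 = A + 0, so A = 43.
Conserve atomic number: 21 = Z + 1, so Z = 20.
Z = 20 is calcium, so the species is Ca-43.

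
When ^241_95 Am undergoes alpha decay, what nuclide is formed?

Np-237

Alpha decay: mass number changes by -4, atomic number by -2.
A: 241 − 4 = 237; Z: 95 − 2 = 93.
Z = 93 is neptunium, so the daughter is ^237_93 Np.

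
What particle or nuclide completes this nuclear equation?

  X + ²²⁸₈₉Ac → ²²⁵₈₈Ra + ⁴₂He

Conserve mass number: A + 228 = 225 + 4, so A = 1.
Conserve atomic number: Z + 89 = 88 + 2, so Z = 1.
A = 1 and Z = 1 is ¹₁H — a proton.

proton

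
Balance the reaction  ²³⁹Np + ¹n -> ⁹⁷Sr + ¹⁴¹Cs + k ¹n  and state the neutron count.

2

Conserve mass number: 240 = 97 + 141 + k, so k = 240 − 238 = 2.
Check atomic number: 93 = 38 + 55 + 0 = 93. ✓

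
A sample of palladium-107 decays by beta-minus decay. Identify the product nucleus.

Ag-107

Beta-minus decay: mass number changes by +0, atomic number by +1.
A: 107 = 107; Z: 46 + 1 = 47.
Z = 47 is silver, so the daughter is silver-107.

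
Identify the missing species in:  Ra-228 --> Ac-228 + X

Conserve mass number: 228 = 228 + A, so A = 0.
Conserve atomic number: 88 = 89 + Z, so Z = -1.
A = 0 and Z = -1 is e⁻ — a beta-minus particle.

beta-minus particle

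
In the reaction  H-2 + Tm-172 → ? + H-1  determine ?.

Tm-173

Conserve mass number: 2 + 172 = A + 1, so A = 173.
Conserve atomic number: 1 + 69 = Z + 1, so Z = 69.
Z = 69 is thulium, so the species is Tm-173.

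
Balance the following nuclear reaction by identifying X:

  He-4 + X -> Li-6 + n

Conserve mass number: 4 + A = 6 + 1, so A = 3.
Conserve atomic number: 2 + Z = 3 + 0, so Z = 1.
A = 3 and Z = 1 is H-3 — a triton.

triton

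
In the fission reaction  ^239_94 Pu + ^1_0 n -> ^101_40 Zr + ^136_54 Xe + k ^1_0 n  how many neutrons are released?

Conserve mass number: 240 = 101 + 136 + k, so k = 240 − 237 = 3.
Check atomic number: 94 = 40 + 54 + 0 = 94. ✓

3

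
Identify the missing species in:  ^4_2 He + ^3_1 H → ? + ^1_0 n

Li-6

Conserve mass number: 4 + 3 = A + 1, so A = 6.
Conserve atomic number: 2 + 1 = Z + 0, so Z = 3.
Z = 3 is lithium, so the species is ^6_3 Li.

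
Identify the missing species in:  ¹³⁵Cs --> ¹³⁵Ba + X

Conserve mass number: 135 = 135 + A, so A = 0.
Conserve atomic number: 55 = 56 + Z, so Z = -1.
A = 0 and Z = -1 is e⁻ — a beta-minus particle.

beta-minus particle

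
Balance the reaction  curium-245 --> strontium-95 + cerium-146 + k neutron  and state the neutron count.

Conserve mass number: 245 = 95 + 146 + k, so k = 245 − 241 = 4.
Check atomic number: 96 = 38 + 58 + 0 = 96. ✓

4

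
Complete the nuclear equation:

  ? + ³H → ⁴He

proton

Conserve mass number: A + 3 = 4, so A = 1.
Conserve atomic number: Z + 1 = 2, so Z = 1.
A = 1 and Z = 1 is ¹H — a proton.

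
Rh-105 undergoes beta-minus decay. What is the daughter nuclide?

Pd-105

Beta-minus decay: mass number changes by +0, atomic number by +1.
A: 105 = 105; Z: 45 + 1 = 46.
Z = 46 is palladium, so the daughter is Pd-105.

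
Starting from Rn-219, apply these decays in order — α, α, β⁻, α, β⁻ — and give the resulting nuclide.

Pb-207

Start: (A, Z) = (219, 86).
After α: (215, 84).
After α: (211, 82).
After β⁻: (211, 83).
After α: (207, 81).
After β⁻: (207, 82).
Z = 82 is lead.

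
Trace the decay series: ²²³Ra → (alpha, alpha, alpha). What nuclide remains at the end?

Start: (A, Z) = (223, 88).
After α: (219, 86).
After α: (215, 84).
After α: (211, 82).
Z = 82 is lead.

Pb-211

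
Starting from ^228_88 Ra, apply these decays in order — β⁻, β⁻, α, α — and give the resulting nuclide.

Start: (A, Z) = (228, 88).
After β⁻: (228, 89).
After β⁻: (228, 90).
After α: (224, 88).
After α: (220, 86).
Z = 86 is radon.

Rn-220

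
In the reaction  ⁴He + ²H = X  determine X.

Conserve mass number: 4 + 2 = A, so A = 6.
Conserve atomic number: 2 + 1 = Z, so Z = 3.
Z = 3 is lithium, so the species is ⁶Li.

Li-6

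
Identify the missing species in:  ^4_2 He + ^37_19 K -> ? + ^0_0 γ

Conserve mass number: 4 + 37 = A + 0, so A = 41.
Conserve atomic number: 2 + 19 = Z + 0, so Z = 21.
Z = 21 is scandium, so the species is ^41_21 Sc.

Sc-41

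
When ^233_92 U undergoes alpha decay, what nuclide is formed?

Alpha decay: mass number changes by -4, atomic number by -2.
A: 233 − 4 = 229; Z: 92 − 2 = 90.
Z = 90 is thorium, so the daughter is ^229_90 Th.

Th-229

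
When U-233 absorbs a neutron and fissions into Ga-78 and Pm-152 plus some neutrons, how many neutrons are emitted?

4

Conserve mass number: 234 = 78 + 152 + k, so k = 234 − 230 = 4.
Check atomic number: 92 = 31 + 61 + 0 = 92. ✓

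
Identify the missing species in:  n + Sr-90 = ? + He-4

Conserve mass number: 1 + 90 = A + 4, so A = 87.
Conserve atomic number: 0 + 38 = Z + 2, so Z = 36.
Z = 36 is krypton, so the species is Kr-87.

Kr-87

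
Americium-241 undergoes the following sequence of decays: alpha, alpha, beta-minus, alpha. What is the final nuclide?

Th-229

Start: (A, Z) = (241, 95).
After α: (237, 93).
After α: (233, 91).
After β⁻: (233, 92).
After α: (229, 90).
Z = 90 is thorium.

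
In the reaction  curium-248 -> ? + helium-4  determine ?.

Pu-244

Conserve mass number: 248 = A + 4, so A = 244.
Conserve atomic number: 96 = Z + 2, so Z = 94.
Z = 94 is plutonium, so the species is plutonium-244.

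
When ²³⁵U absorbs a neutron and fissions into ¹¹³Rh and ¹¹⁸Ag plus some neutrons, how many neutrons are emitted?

Conserve mass number: 236 = 113 + 118 + k, so k = 236 − 231 = 5.
Check atomic number: 92 = 45 + 47 + 0 = 92. ✓

5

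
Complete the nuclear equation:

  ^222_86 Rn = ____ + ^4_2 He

Conserve mass number: 222 = A + 4, so A = 218.
Conserve atomic number: 86 = Z + 2, so Z = 84.
Z = 84 is polonium, so the species is ^218_84 Po.

Po-218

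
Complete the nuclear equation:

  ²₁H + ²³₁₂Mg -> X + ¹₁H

Conserve mass number: 2 + 23 = A + 1, so A = 24.
Conserve atomic number: 1 + 12 = Z + 1, so Z = 12.
Z = 12 is magnesium, so the species is ²⁴₁₂Mg.

Mg-24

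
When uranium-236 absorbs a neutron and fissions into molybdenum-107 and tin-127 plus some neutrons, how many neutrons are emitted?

3

Conserve mass number: 237 = 107 + 127 + k, so k = 237 − 234 = 3.
Check atomic number: 92 = 42 + 50 + 0 = 92. ✓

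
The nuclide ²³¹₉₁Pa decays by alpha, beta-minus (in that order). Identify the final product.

Start: (A, Z) = (231, 91).
After α: (227, 89).
After β⁻: (227, 90).
Z = 90 is thorium.

Th-227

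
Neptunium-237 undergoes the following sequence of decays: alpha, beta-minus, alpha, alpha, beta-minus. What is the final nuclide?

Start: (A, Z) = (237, 93).
After α: (233, 91).
After β⁻: (233, 92).
After α: (229, 90).
After α: (225, 88).
After β⁻: (225, 89).
Z = 89 is actinium.

Ac-225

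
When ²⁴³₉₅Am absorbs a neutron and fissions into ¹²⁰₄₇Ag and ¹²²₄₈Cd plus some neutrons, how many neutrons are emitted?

2

Conserve mass number: 244 = 120 + 122 + k, so k = 244 − 242 = 2.
Check atomic number: 95 = 47 + 48 + 0 = 95. ✓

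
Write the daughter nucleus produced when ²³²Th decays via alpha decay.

Ra-228

Alpha decay: mass number changes by -4, atomic number by -2.
A: 232 − 4 = 228; Z: 90 − 2 = 88.
Z = 88 is radium, so the daughter is ²²⁸Ra.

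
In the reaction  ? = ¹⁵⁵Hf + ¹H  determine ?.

Conserve mass number: A = 155 + 1, so A = 156.
Conserve atomic number: Z = 72 + 1, so Z = 73.
Z = 73 is tantalum, so the species is ¹⁵⁶Ta.

Ta-156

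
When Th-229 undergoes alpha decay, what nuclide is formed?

Ra-225

Alpha decay: mass number changes by -4, atomic number by -2.
A: 229 − 4 = 225; Z: 90 − 2 = 88.
Z = 88 is radium, so the daughter is Ra-225.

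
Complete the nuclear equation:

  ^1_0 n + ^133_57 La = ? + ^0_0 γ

Conserve mass number: 1 + 133 = A + 0, so A = 134.
Conserve atomic number: 0 + 57 = Z + 0, so Z = 57.
Z = 57 is lanthanum, so the species is ^134_57 La.

La-134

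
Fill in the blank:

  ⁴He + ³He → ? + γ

Be-7

Conserve mass number: 4 + 3 = A + 0, so A = 7.
Conserve atomic number: 2 + 2 = Z + 0, so Z = 4.
Z = 4 is beryllium, so the species is ⁷Be.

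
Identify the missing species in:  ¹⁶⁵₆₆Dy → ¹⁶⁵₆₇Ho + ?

beta-minus particle

Conserve mass number: 165 = 165 + A, so A = 0.
Conserve atomic number: 66 = 67 + Z, so Z = -1.
A = 0 and Z = -1 is ⁰₋₁e — a beta-minus particle.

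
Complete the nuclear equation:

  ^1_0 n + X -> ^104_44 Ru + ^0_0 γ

Conserve mass number: 1 + A = 104 + 0, so A = 103.
Conserve atomic number: 0 + Z = 44 + 0, so Z = 44.
Z = 44 is ruthenium, so the species is ^103_44 Ru.

Ru-103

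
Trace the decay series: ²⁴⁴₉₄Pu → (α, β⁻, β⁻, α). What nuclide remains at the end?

Start: (A, Z) = (244, 94).
After α: (240, 92).
After β⁻: (240, 93).
After β⁻: (240, 94).
After α: (236, 92).
Z = 92 is uranium.

U-236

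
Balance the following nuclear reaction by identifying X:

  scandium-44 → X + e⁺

Ca-44

Conserve mass number: 44 = A + 0, so A = 44.
Conserve atomic number: 21 = Z + 1, so Z = 20.
Z = 20 is calcium, so the species is calcium-44.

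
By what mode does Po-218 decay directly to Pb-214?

alpha decay

ΔA = 214 − 218 = -4; ΔZ = 82 − 84 = -2.
A drops by 4 and Z drops by 2 — the signature of alpha emission.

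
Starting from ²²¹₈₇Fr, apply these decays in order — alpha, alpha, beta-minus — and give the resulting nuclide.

Start: (A, Z) = (221, 87).
After α: (217, 85).
After α: (213, 83).
After β⁻: (213, 84).
Z = 84 is polonium.

Po-213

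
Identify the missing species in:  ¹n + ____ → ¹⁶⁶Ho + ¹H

Er-166

Conserve mass number: 1 + A = 166 + 1, so A = 166.
Conserve atomic number: 0 + Z = 67 + 1, so Z = 68.
Z = 68 is erbium, so the species is ¹⁶⁶Er.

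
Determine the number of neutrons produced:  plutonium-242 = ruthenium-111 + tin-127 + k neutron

4

Conserve mass number: 242 = 111 + 127 + k, so k = 242 − 238 = 4.
Check atomic number: 94 = 44 + 50 + 0 = 94. ✓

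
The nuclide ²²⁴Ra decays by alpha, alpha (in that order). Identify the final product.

Po-216

Start: (A, Z) = (224, 88).
After α: (220, 86).
After α: (216, 84).
Z = 84 is polonium.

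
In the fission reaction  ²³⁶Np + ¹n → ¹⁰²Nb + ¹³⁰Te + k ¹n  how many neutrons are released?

Conserve mass number: 237 = 102 + 130 + k, so k = 237 − 232 = 5.
Check atomic number: 93 = 41 + 52 + 0 = 93. ✓

5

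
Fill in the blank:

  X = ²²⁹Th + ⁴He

U-233

Conserve mass number: A = 229 + 4, so A = 233.
Conserve atomic number: Z = 90 + 2, so Z = 92.
Z = 92 is uranium, so the species is ²³³U.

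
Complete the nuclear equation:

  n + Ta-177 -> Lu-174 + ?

Conserve mass number: 1 + 177 = 174 + A, so A = 4.
Conserve atomic number: 0 + 73 = 71 + Z, so Z = 2.
A = 4 and Z = 2 is He-4 — an alpha particle.

alpha particle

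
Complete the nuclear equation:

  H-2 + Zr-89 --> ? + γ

Conserve mass number: 2 + 89 = A + 0, so A = 91.
Conserve atomic number: 1 + 40 = Z + 0, so Z = 41.
Z = 41 is niobium, so the species is Nb-91.

Nb-91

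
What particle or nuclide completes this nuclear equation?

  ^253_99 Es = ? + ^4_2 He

Conserve mass number: 253 = A + 4, so A = 249.
Conserve atomic number: 99 = Z + 2, so Z = 97.
Z = 97 is berkelium, so the species is ^249_97 Bk.

Bk-249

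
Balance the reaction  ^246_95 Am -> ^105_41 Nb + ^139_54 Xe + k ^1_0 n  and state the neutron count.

2

Conserve mass number: 246 = 105 + 139 + k, so k = 246 − 244 = 2.
Check atomic number: 95 = 41 + 54 + 0 = 95. ✓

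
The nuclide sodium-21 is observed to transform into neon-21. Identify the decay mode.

ΔA = 21 − 21 = 0; ΔZ = 10 − 11 = -1.
A is unchanged and Z drops by 1 — a proton has become a neutron (β⁺ emission or electron capture).

beta-plus decay or electron capture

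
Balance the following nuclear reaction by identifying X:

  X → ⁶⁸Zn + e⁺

Ga-68

Conserve mass number: A = 68 + 0, so A = 68.
Conserve atomic number: Z = 30 + 1, so Z = 31.
Z = 31 is gallium, so the species is ⁶⁸Ga.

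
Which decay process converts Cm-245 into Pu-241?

ΔA = 241 − 245 = -4; ΔZ = 94 − 96 = -2.
A drops by 4 and Z drops by 2 — the signature of alpha emission.

alpha decay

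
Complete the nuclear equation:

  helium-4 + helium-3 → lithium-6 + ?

proton

Conserve mass number: 4 + 3 = 6 + A, so A = 1.
Conserve atomic number: 2 + 2 = 3 + Z, so Z = 1.
A = 1 and Z = 1 is hydrogen-1 — a proton.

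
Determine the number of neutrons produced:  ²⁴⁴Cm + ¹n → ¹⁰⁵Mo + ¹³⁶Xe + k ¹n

4

Conserve mass number: 245 = 105 + 136 + k, so k = 245 − 241 = 4.
Check atomic number: 96 = 42 + 54 + 0 = 96. ✓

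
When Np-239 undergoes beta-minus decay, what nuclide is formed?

Beta-minus decay: mass number changes by +0, atomic number by +1.
A: 239 = 239; Z: 93 + 1 = 94.
Z = 94 is plutonium, so the daughter is Pu-239.

Pu-239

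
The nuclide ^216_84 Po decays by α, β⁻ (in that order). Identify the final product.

Start: (A, Z) = (216, 84).
After α: (212, 82).
After β⁻: (212, 83).
Z = 83 is bismuth.

Bi-212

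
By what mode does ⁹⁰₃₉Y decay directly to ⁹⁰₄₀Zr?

beta-minus decay

ΔA = 90 − 90 = 0; ΔZ = 40 − 39 = +1.
A is unchanged and Z rises by 1 — a neutron has become a proton (β⁻ decay).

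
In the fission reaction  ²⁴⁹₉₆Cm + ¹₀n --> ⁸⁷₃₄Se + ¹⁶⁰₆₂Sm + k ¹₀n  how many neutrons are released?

Conserve mass number: 250 = 87 + 160 + k, so k = 250 − 247 = 3.
Check atomic number: 96 = 34 + 62 + 0 = 96. ✓

3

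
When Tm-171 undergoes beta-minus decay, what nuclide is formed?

Beta-minus decay: mass number changes by +0, atomic number by +1.
A: 171 = 171; Z: 69 + 1 = 70.
Z = 70 is ytterbium, so the daughter is Yb-171.

Yb-171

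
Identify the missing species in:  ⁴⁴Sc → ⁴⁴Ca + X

Conserve mass number: 44 = 44 + A, so A = 0.
Conserve atomic number: 21 = 20 + Z, so Z = 1.
A = 0 and Z = 1 is e⁺ — a positron.

positron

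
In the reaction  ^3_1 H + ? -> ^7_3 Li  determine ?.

alpha particle

Conserve mass number: 3 + A = 7, so A = 4.
Conserve atomic number: 1 + Z = 3, so Z = 2.
A = 4 and Z = 2 is ^4_2 He — an alpha particle.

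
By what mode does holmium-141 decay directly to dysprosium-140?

ΔA = 140 − 141 = -1; ΔZ = 66 − 67 = -1.
A drops by 1 and Z drops by 1 — a proton was emitted.

proton emission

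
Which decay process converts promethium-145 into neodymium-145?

beta-plus decay or electron capture

ΔA = 145 − 145 = 0; ΔZ = 60 − 61 = -1.
A is unchanged and Z drops by 1 — a proton has become a neutron (β⁺ emission or electron capture).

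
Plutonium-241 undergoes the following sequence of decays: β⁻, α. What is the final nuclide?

Np-237

Start: (A, Z) = (241, 94).
After β⁻: (241, 95).
After α: (237, 93).
Z = 93 is neptunium.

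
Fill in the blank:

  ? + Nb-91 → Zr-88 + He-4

Conserve mass number: A + 91 = 88 + 4, so A = 1.
Conserve atomic number: Z + 41 = 40 + 2, so Z = 1.
A = 1 and Z = 1 is H-1 — a proton.

proton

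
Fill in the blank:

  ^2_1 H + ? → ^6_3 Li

alpha particle

Conserve mass number: 2 + A = 6, so A = 4.
Conserve atomic number: 1 + Z = 3, so Z = 2.
A = 4 and Z = 2 is ^4_2 He — an alpha particle.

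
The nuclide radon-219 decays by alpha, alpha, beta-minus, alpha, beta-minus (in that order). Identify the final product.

Pb-207

Start: (A, Z) = (219, 86).
After α: (215, 84).
After α: (211, 82).
After β⁻: (211, 83).
After α: (207, 81).
After β⁻: (207, 82).
Z = 82 is lead.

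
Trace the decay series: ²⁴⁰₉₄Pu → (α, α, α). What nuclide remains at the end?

Start: (A, Z) = (240, 94).
After α: (236, 92).
After α: (232, 90).
After α: (228, 88).
Z = 88 is radium.

Ra-228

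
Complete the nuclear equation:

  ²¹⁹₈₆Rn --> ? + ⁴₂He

Conserve mass number: 219 = A + 4, so A = 215.
Conserve atomic number: 86 = Z + 2, so Z = 84.
Z = 84 is polonium, so the species is ²¹⁵₈₄Po.

Po-215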